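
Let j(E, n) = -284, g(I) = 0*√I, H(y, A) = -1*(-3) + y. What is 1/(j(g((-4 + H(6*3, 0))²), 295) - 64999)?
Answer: -1/65283 ≈ -1.5318e-5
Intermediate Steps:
H(y, A) = 3 + y
g(I) = 0
1/(j(g((-4 + H(6*3, 0))²), 295) - 64999) = 1/(-284 - 64999) = 1/(-65283) = -1/65283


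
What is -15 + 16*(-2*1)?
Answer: -47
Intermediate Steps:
-15 + 16*(-2*1) = -15 + 16*(-2) = -15 - 32 = -47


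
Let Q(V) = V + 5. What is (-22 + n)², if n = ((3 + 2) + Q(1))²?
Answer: 9801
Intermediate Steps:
Q(V) = 5 + V
n = 121 (n = ((3 + 2) + (5 + 1))² = (5 + 6)² = 11² = 121)
(-22 + n)² = (-22 + 121)² = 99² = 9801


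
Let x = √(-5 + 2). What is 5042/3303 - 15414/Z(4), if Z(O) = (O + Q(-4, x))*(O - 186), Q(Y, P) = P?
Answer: 15791786/815841 - 1101*I*√3/247 ≈ 19.356 - 7.7206*I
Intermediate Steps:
x = I*√3 (x = √(-3) = I*√3 ≈ 1.732*I)
Z(O) = (-186 + O)*(O + I*√3) (Z(O) = (O + I*√3)*(O - 186) = (O + I*√3)*(-186 + O) = (-186 + O)*(O + I*√3))
5042/3303 - 15414/Z(4) = 5042/3303 - 15414/(4² - 186*4 - 186*I*√3 + I*4*√3) = 5042*(1/3303) - 15414/(16 - 744 - 186*I*√3 + 4*I*√3) = 5042/3303 - 15414/(-728 - 182*I*√3)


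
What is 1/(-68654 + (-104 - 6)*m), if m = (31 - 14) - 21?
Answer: -1/68214 ≈ -1.4660e-5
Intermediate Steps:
m = -4 (m = 17 - 21 = -4)
1/(-68654 + (-104 - 6)*m) = 1/(-68654 + (-104 - 6)*(-4)) = 1/(-68654 - 110*(-4)) = 1/(-68654 + 440) = 1/(-68214) = -1/68214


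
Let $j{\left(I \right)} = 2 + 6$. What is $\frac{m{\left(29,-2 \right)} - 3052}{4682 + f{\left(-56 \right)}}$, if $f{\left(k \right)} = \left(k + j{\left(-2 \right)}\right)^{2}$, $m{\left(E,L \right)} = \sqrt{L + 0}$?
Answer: $- \frac{218}{499} + \frac{i \sqrt{2}}{6986} \approx -0.43687 + 0.00020244 i$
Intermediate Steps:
$j{\left(I \right)} = 8$
$m{\left(E,L \right)} = \sqrt{L}$
$f{\left(k \right)} = \left(8 + k\right)^{2}$ ($f{\left(k \right)} = \left(k + 8\right)^{2} = \left(8 + k\right)^{2}$)
$\frac{m{\left(29,-2 \right)} - 3052}{4682 + f{\left(-56 \right)}} = \frac{\sqrt{-2} - 3052}{4682 + \left(8 - 56\right)^{2}} = \frac{i \sqrt{2} - 3052}{4682 + \left(-48\right)^{2}} = \frac{-3052 + i \sqrt{2}}{4682 + 2304} = \frac{-3052 + i \sqrt{2}}{6986} = \left(-3052 + i \sqrt{2}\right) \frac{1}{6986} = - \frac{218}{499} + \frac{i \sqrt{2}}{6986}$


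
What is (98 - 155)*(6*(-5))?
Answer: 1710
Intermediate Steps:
(98 - 155)*(6*(-5)) = -57*(-30) = 1710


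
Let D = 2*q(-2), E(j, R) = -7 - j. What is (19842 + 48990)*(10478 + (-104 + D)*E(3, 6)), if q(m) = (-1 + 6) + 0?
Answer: 785923776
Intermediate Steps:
q(m) = 5 (q(m) = 5 + 0 = 5)
D = 10 (D = 2*5 = 10)
(19842 + 48990)*(10478 + (-104 + D)*E(3, 6)) = (19842 + 48990)*(10478 + (-104 + 10)*(-7 - 1*3)) = 68832*(10478 - 94*(-7 - 3)) = 68832*(10478 - 94*(-10)) = 68832*(10478 + 940) = 68832*11418 = 785923776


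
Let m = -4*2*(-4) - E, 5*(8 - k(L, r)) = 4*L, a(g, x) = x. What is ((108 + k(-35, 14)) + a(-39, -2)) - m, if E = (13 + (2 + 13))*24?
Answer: 782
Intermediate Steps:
E = 672 (E = (13 + 15)*24 = 28*24 = 672)
k(L, r) = 8 - 4*L/5
m = -640 (m = -4*2*(-4) - 1*672 = -8*(-4) - 672 = 32 - 672 = -640)
((108 + k(-35, 14)) + a(-39, -2)) - m = ((108 + (8 - 4/5*(-35))) - 2) - 1*(-640) = ((108 + (8 + 28)) - 2) + 640 = ((108 + 36) - 2) + 640 = (144 - 2) + 640 = 142 + 640 = 782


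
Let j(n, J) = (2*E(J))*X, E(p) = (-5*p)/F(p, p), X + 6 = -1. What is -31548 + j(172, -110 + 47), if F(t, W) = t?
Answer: -31478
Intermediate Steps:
X = -7 (X = -6 - 1 = -7)
E(p) = -5 (E(p) = (-5*p)/p = -5)
j(n, J) = 70 (j(n, J) = (2*(-5))*(-7) = -10*(-7) = 70)
-31548 + j(172, -110 + 47) = -31548 + 70 = -31478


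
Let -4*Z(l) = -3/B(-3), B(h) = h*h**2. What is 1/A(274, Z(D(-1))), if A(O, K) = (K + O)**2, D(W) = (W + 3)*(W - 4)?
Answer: 1296/97278769 ≈ 1.3323e-5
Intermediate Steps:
B(h) = h**3
D(W) = (-4 + W)*(3 + W) (D(W) = (3 + W)*(-4 + W) = (-4 + W)*(3 + W))
Z(l) = -1/36 (Z(l) = -(-3)/(4*((-3)**3)) = -(-3)/(4*(-27)) = -(-3)*(-1)/(4*27) = -1/4*1/9 = -1/36)
1/A(274, Z(D(-1))) = 1/((-1/36 + 274)**2) = 1/((9863/36)**2) = 1/(97278769/1296) = 1296/97278769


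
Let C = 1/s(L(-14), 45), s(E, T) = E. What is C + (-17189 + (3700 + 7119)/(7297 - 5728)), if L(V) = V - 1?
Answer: -134794133/7845 ≈ -17182.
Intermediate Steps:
L(V) = -1 + V
C = -1/15 (C = 1/(-1 - 14) = 1/(-15) = -1/15 ≈ -0.066667)
C + (-17189 + (3700 + 7119)/(7297 - 5728)) = -1/15 + (-17189 + (3700 + 7119)/(7297 - 5728)) = -1/15 + (-17189 + 10819/1569) = -1/15 - 26958722/1569 = -134794133/7845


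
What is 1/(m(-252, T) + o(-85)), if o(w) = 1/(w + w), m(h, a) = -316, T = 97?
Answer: -170/53721 ≈ -0.0031645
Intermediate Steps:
o(w) = 1/(2*w)
1/(m(-252, T) + o(-85)) = 1/(-316 + (½)/(-85)) = 1/(-316 + (½)*(-1/85)) = 1/(-316 - 1/170) = 1/(-53721/170) = -170/53721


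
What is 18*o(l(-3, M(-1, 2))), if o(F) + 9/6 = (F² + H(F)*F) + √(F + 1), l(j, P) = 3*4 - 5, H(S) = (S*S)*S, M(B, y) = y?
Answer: 44073 + 36*√2 ≈ 44124.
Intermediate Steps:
H(S) = S³ (H(S) = S²*S = S³)
l(j, P) = 7 (l(j, P) = 12 - 5 = 7)
o(F) = -3/2 + F² + F⁴ + √(1 + F) (o(F) = -3/2 + ((F² + F³*F) + √(F + 1)) = -3/2 + ((F² + F⁴) + √(1 + F)) = -3/2 + (F² + F⁴ + √(1 + F)) = -3/2 + F² + F⁴ + √(1 + F))
18*o(l(-3, M(-1, 2))) = 18*(-3/2 + 7² + 7⁴ + √(1 + 7)) = 18*(-3/2 + 49 + 2401 + √8) = 18*(-3/2 + 49 + 2401 + 2*√2) = 18*(4897/2 + 2*√2) = 44073 + 36*√2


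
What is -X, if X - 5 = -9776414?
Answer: 9776409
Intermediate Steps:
X = -9776409 (X = 5 - 9776414 = -9776409)
-X = -1*(-9776409) = 9776409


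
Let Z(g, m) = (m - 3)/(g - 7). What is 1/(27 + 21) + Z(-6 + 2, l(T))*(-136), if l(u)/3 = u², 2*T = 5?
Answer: 102827/528 ≈ 194.75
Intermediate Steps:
T = 5/2 (T = (½)*5 = 5/2 ≈ 2.5000)
l(u) = 3*u²
Z(g, m) = (-3 + m)/(-7 + g)
1/(27 + 21) + Z(-6 + 2, l(T))*(-136) = 1/(27 + 21) + ((-3 + 3*(5/2)²)/(-7 + (-6 + 2)))*(-136) = 1/48 + ((-3 + 3*(25/4))/(-7 - 4))*(-136) = 1/48 + ((-3 + 75/4)/(-11))*(-136) = 1/48 - 1/11*63/4*(-136) = 1/48 - 63/44*(-136) = 1/48 + 2142/11 = 102827/528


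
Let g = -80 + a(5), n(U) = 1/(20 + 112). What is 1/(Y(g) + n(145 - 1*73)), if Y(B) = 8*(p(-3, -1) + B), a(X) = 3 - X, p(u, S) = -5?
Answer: -132/91871 ≈ -0.0014368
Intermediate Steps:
n(U) = 1/132
g = -82 (g = -80 + (3 - 1*5) = -80 + (3 - 5) = -80 - 2 = -82)
Y(B) = -40 + 8*B (Y(B) = 8*(-5 + B) = -40 + 8*B)
1/(Y(g) + n(145 - 1*73)) = 1/((-40 + 8*(-82)) + 1/132) = 1/((-40 - 656) + 1/132) = 1/(-696 + 1/132) = 1/(-91871/132) = -132/91871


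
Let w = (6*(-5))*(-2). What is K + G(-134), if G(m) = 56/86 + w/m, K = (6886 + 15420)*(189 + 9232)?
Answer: 605427244292/2881 ≈ 2.1014e+8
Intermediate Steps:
w = 60 (w = -30*(-2) = 60)
K = 210144826 (K = 22306*9421 = 210144826)
G(m) = 28/43 + 60/m (G(m) = 56/86 + 60/m = 56*(1/86) + 60/m = 28/43 + 60/m)
K + G(-134) = 210144826 + (28/43 + 60/(-134)) = 210144826 + (28/43 + 60*(-1/134)) = 210144826 + (28/43 - 30/67) = 210144826 + 586/2881 = 605427244292/2881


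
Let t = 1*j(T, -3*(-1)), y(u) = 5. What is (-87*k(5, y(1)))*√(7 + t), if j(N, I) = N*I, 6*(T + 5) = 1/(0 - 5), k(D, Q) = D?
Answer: -783*I*√10/2 ≈ -1238.0*I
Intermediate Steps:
T = -151/30 (T = -5 + 1/(6*(0 - 5)) = -5 + (⅙)/(-5) = -5 + (⅙)*(-⅕) = -5 - 1/30 = -151/30 ≈ -5.0333)
j(N, I) = I*N
t = -151/10 (t = 1*(-3*(-1)*(-151/30)) = 1*(3*(-151/30)) = 1*(-151/10) = -151/10 ≈ -15.100)
(-87*k(5, y(1)))*√(7 + t) = (-87*5)*√(7 - 151/10) = -783*I*√10/2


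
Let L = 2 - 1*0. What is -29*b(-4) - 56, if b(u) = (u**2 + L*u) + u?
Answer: -172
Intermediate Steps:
L = 2 (L = 2 + 0 = 2)
b(u) = u**2 + 3*u (b(u) = (u**2 + 2*u) + u = u**2 + 3*u)
-29*b(-4) - 56 = -(-116)*(3 - 4) - 56 = -(-116)*(-1) - 56 = -29*4 - 56 = -116 - 56 = -172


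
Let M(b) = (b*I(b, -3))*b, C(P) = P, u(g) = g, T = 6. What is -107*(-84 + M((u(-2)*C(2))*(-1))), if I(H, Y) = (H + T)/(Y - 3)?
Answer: 35524/3 ≈ 11841.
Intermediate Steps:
I(H, Y) = (6 + H)/(-3 + Y) (I(H, Y) = (H + 6)/(Y - 3) = (6 + H)/(-3 + Y))
M(b) = b²*(-1 - b/6) (M(b) = (b*((6 + b)/(-3 - 3)))*b = (b*((6 + b)/(-6)))*b = (b*(-(6 + b)/6))*b = (b*(-1 - b/6))*b = b²*(-1 - b/6))
-107*(-84 + M((u(-2)*C(2))*(-1))) = -107*(-84 + (-2*2*(-1))²*(-6 - (-2*2)*(-1))/6) = -107*(-84 + (-4*(-1))²*(-6 - (-4)*(-1))/6) = -107*(-84 + (⅙)*4²*(-6 - 1*4)) = -107*(-84 + (⅙)*16*(-6 - 4)) = -107*(-84 + (⅙)*16*(-10)) = -107*(-84 - 80/3) = -107*(-332/3) = 35524/3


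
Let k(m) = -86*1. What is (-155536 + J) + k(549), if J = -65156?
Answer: -220778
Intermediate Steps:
k(m) = -86
(-155536 + J) + k(549) = (-155536 - 65156) - 86 = -220692 - 86 = -220778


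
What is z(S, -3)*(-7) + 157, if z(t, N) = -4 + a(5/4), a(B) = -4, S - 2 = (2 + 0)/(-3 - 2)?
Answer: 213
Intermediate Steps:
S = 8/5 (S = 2 + (2 + 0)/(-3 - 2) = 2 + 2/(-5) = 2 + 2*(-⅕) = 2 - ⅖ = 8/5 ≈ 1.6000)
z(t, N) = -8 (z(t, N) = -4 - 4 = -8)
z(S, -3)*(-7) + 157 = -8*(-7) + 157 = 56 + 157 = 213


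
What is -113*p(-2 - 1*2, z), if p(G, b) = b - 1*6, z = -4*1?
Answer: 1130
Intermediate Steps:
z = -4
p(G, b) = -6 + b (p(G, b) = b - 6 = -6 + b)
-113*p(-2 - 1*2, z) = -113*(-6 - 4) = -113*(-10) = 1130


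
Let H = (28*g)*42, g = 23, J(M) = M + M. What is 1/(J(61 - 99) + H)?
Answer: 1/26972 ≈ 3.7075e-5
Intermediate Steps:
J(M) = 2*M
H = 27048 (H = (28*23)*42 = 644*42 = 27048)
1/(J(61 - 99) + H) = 1/(2*(61 - 99) + 27048) = 1/(2*(-38) + 27048) = 1/(-76 + 27048) = 1/26972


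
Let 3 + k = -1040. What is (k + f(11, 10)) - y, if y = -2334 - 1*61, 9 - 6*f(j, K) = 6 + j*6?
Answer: 2683/2 ≈ 1341.5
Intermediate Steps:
k = -1043 (k = -3 - 1040 = -1043)
f(j, K) = 1/2 - j (f(j, K) = 3/2 - (6 + j*6)/6 = 3/2 - (6 + 6*j)/6 = 3/2 + (-1 - j) = 1/2 - j)
y = -2395 (y = -2334 - 61 = -2395)
(k + f(11, 10)) - y = (-1043 + (1/2 - 1*11)) - 1*(-2395) = (-1043 + (1/2 - 11)) + 2395 = (-1043 - 21/2) + 2395 = -2107/2 + 2395 = 2683/2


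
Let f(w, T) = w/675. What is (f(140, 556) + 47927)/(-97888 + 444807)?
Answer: 6470173/46834065 ≈ 0.13815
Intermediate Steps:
f(w, T) = w/675 (f(w, T) = w*(1/675) = w/675)
(f(140, 556) + 47927)/(-97888 + 444807) = ((1/675)*140 + 47927)/(-97888 + 444807) = (28/135 + 47927)/346919 = (6470173/135)*(1/346919) = 6470173/46834065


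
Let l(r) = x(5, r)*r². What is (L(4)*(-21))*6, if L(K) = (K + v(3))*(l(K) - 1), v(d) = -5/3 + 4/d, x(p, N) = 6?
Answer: -43890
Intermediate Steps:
l(r) = 6*r²
v(d) = -5/3 + 4/d (v(d) = -5*⅓ + 4/d = -5/3 + 4/d)
L(K) = (-1 + 6*K²)*(-⅓ + K) (L(K) = (K + (-5/3 + 4/3))*(6*K² - 1) = (K + (-5/3 + 4*(⅓)))*(-1 + 6*K²) = (K + (-5/3 + 4/3))*(-1 + 6*K²) = (K - ⅓)*(-1 + 6*K²) = (-⅓ + K)*(-1 + 6*K²) = (-1 + 6*K²)*(-⅓ + K))
(L(4)*(-21))*6 = ((⅓ - 1*4 - 2*4² + 6*4³)*(-21))*6 = ((⅓ - 4 - 2*16 + 6*64)*(-21))*6 = ((⅓ - 4 - 32 + 384)*(-21))*6 = ((1045/3)*(-21))*6 = -7315*6 = -43890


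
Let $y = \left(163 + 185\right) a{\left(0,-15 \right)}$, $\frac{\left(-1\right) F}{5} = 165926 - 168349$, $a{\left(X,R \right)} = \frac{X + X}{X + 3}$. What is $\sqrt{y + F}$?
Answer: $\sqrt{12115} \approx 110.07$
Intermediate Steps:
$a{\left(X,R \right)} = \frac{2 X}{3 + X}$
$F = 12115$ ($F = - 5 \left(165926 - 168349\right) = \left(-5\right) \left(-2423\right) = 12115$)
$y = 0$ ($y = \left(163 + 185\right) 2 \cdot 0 \frac{1}{3 + 0} = 348 \cdot 2 \cdot 0 \cdot \frac{1}{3} = 348 \cdot 0 = 0$)
$\sqrt{y + F} = \sqrt{0 + 12115} = \sqrt{12115}$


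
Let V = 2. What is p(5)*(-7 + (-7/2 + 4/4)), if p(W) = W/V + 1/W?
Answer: -513/20 ≈ -25.650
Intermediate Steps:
p(W) = 1/W + W/2 (p(W) = W/2 + 1/W = 1/W + W/2)
p(5)*(-7 + (-7/2 + 4/4)) = (1/5 + (½)*5)*(-7 + (-7/2 + 4/4)) = (⅕ + 5/2)*(-7 + (-7*½ + 4*(¼))) = 27*(-7 + (-7/2 + 1))/10 = 27*(-7 - 5/2)/10 = (27/10)*(-19/2) = -513/20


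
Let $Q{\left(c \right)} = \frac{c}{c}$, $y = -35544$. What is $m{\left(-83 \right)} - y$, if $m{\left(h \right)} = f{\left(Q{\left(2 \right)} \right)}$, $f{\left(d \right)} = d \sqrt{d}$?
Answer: $35545$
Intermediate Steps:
$Q{\left(c \right)} = 1$
$f{\left(d \right)} = d^{\frac{3}{2}}$
$m{\left(h \right)} = 1$ ($m{\left(h \right)} = 1^{\frac{3}{2}} = 1$)
$m{\left(-83 \right)} - y = 1 - -35544 = 1 + 35544 = 35545$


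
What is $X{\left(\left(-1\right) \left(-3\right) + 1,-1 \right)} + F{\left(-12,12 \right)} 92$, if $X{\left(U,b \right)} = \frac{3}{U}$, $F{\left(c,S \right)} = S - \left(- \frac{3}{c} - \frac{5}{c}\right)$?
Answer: $\frac{12521}{12} \approx 1043.4$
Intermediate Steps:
$F{\left(c,S \right)} = S + \frac{8}{c}$ ($F{\left(c,S \right)} = S - - \frac{8}{c} = S + \frac{8}{c}$)
$X{\left(\left(-1\right) \left(-3\right) + 1,-1 \right)} + F{\left(-12,12 \right)} 92 = \frac{3}{\left(-1\right) \left(-3\right) + 1} + \left(12 + \frac{8}{-12}\right) 92 = \frac{3}{3 + 1} + \left(12 + 8 \left(- \frac{1}{12}\right)\right) 92 = \frac{3}{4} + \left(12 - \frac{2}{3}\right) 92 = 3 \cdot \frac{1}{4} + \frac{34}{3} \cdot 92 = \frac{3}{4} + \frac{3128}{3} = \frac{12521}{12}$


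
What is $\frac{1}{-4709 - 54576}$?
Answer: $- \frac{1}{59285} \approx -1.6868 \cdot 10^{-5}$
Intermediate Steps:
$\frac{1}{-4709 - 54576} = \frac{1}{-59285} = - \frac{1}{59285}$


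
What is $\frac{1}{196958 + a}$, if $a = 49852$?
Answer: $\frac{1}{246810} \approx 4.0517 \cdot 10^{-6}$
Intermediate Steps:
$\frac{1}{196958 + a} = \frac{1}{196958 + 49852} = \frac{1}{246810}$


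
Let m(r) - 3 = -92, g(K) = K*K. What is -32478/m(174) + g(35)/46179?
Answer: 214272941/587133 ≈ 364.95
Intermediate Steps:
g(K) = K²
m(r) = -89 (m(r) = 3 - 92 = -89)
-32478/m(174) + g(35)/46179 = -32478/(-89) + 35²/46179 = -32478*(-1/89) + 1225*(1/46179) = 32478/89 + 175/6597 = 214272941/587133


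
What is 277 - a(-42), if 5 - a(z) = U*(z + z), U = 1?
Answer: 188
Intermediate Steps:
a(z) = 5 - 2*z (a(z) = 5 - (z + z) = 5 - 2*z)
277 - a(-42) = 277 - (5 - 2*(-42)) = 277 - (5 + 84) = 277 - 1*89 = 277 - 89 = 188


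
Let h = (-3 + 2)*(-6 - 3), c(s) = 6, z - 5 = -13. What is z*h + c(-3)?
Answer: -66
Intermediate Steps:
z = -8 (z = 5 - 13 = -8)
h = 9 (h = -1*(-9) = 9)
z*h + c(-3) = -8*9 + 6 = -72 + 6 = -66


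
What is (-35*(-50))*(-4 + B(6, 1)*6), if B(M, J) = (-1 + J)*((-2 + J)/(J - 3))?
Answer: -7000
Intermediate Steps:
B(M, J) = (-1 + J)*(-2 + J)/(-3 + J) (B(M, J) = (-1 + J)*((-2 + J)/(-3 + J)) = (-1 + J)*(-2 + J)/(-3 + J))
(-35*(-50))*(-4 + B(6, 1)*6) = (-35*(-50))*(-4 + ((2 + 1**2 - 3*1)/(-3 + 1))*6) = 1750*(-4 + ((2 + 1 - 3)/(-2))*6) = 1750*(-4 - 1/2*0*6) = 1750*(-4 + 0*6) = 1750*(-4 + 0) = 1750*(-4) = -7000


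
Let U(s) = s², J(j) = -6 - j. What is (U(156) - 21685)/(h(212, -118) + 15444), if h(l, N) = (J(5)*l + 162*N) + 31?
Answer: -241/543 ≈ -0.44383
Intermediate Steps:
h(l, N) = 31 - 11*l + 162*N (h(l, N) = ((-6 - 1*5)*l + 162*N) + 31 = ((-6 - 5)*l + 162*N) + 31 = (-11*l + 162*N) + 31 = 31 - 11*l + 162*N)
(U(156) - 21685)/(h(212, -118) + 15444) = (156² - 21685)/((31 - 11*212 + 162*(-118)) + 15444) = (24336 - 21685)/((31 - 2332 - 19116) + 15444) = 2651/(-21417 + 15444) = 2651/(-5973) = 2651*(-1/5973) = -241/543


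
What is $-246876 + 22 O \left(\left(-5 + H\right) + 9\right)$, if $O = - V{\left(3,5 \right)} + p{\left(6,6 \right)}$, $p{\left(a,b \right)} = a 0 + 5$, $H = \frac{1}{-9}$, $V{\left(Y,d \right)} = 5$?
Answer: $-246876$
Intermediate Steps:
$H = - \frac{1}{9} \approx -0.11111$
$p{\left(a,b \right)} = 5$ ($p{\left(a,b \right)} = 0 + 5 = 5$)
$O = 0$ ($O = \left(-1\right) 5 + 5 = -5 + 5 = 0$)
$-246876 + 22 O \left(\left(-5 + H\right) + 9\right) = -246876 + 22 \cdot 0 \left(\left(-5 - \frac{1}{9}\right) + 9\right) = -246876 + 0 \left(- \frac{46}{9} + 9\right) = -246876 + 0 \cdot \frac{35}{9} = -246876 + 0 = -246876$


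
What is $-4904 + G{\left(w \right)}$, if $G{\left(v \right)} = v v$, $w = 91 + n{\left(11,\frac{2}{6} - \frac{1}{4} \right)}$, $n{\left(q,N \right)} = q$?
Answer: $5500$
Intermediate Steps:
$w = 102$ ($w = 91 + 11 = 102$)
$G{\left(v \right)} = v^{2}$
$-4904 + G{\left(w \right)} = -4904 + 102^{2} = -4904 + 10404 = 5500$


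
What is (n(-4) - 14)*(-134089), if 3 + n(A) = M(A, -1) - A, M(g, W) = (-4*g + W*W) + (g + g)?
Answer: 536356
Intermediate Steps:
M(g, W) = W**2 - 2*g (M(g, W) = (-4*g + W**2) + 2*g = (W**2 - 4*g) + 2*g = W**2 - 2*g)
n(A) = -2 - 3*A (n(A) = -3 + (((-1)**2 - 2*A) - A) = -3 + ((1 - 2*A) - A) = -3 + (1 - 3*A) = -2 - 3*A)
(n(-4) - 14)*(-134089) = ((-2 - 3*(-4)) - 14)*(-134089) = ((-2 + 12) - 14)*(-134089) = (10 - 14)*(-134089) = -4*(-134089) = 536356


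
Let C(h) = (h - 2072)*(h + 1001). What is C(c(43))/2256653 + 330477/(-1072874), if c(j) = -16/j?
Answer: -5492569387803345/4476621907504978 ≈ -1.2269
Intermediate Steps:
C(h) = (-2072 + h)*(1001 + h)
C(c(43))/2256653 + 330477/(-1072874) = (-2074072 + (-16/43)² - (-17136)/43)/2256653 + 330477/(-1072874) = (-2074072 + (-16*1/43)² - (-17136)/43)*(1/2256653) + 330477*(-1/1072874) = (-2074072 + (-16/43)² - 1071*(-16/43))*(1/2256653) - 330477/1072874 = (-2074072 + 256/1849 + 17136/43)*(1/2256653) - 330477/1072874 = -3834222024/1849*1/2256653 - 330477/1072874 = -3834222024/4172551397 - 330477/1072874 = -5492569387803345/4476621907504978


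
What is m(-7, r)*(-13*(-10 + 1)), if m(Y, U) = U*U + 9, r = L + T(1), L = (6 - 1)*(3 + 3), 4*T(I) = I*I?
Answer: 1729845/16 ≈ 1.0812e+5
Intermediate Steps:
T(I) = I²/4 (T(I) = (I*I)/4 = I²/4)
L = 30 (L = 5*6 = 30)
r = 121/4 (r = 30 + (¼)*1² = 30 + (¼)*1 = 30 + ¼ = 121/4 ≈ 30.250)
m(Y, U) = 9 + U² (m(Y, U) = U² + 9 = 9 + U²)
m(-7, r)*(-13*(-10 + 1)) = (9 + (121/4)²)*(-13*(-10 + 1)) = (9 + 14641/16)*(-13*(-9)) = (14785/16)*117 = 1729845/16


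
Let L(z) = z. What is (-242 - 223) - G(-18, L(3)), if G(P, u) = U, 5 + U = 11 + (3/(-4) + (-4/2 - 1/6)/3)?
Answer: -16903/36 ≈ -469.53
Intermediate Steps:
U = 163/36 (U = -5 + (11 + (3/(-4) + (-4/2 - 1/6)/3)) = -5 + (11 + (3*(-¼) + (-4*½ - 1*⅙)*(⅓))) = -5 + (11 + (-¾ + (-2 - ⅙)*(⅓))) = -5 + (11 + (-¾ - 13/6*⅓)) = -5 + (11 + (-¾ - 13/18)) = -5 + (11 - 53/36) = -5 + 343/36 = 163/36 ≈ 4.5278)
G(P, u) = 163/36
(-242 - 223) - G(-18, L(3)) = (-242 - 223) - 1*163/36 = -465 - 163/36 = -16903/36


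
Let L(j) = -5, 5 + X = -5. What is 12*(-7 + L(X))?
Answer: -144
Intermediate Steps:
X = -10 (X = -5 - 5 = -10)
12*(-7 + L(X)) = 12*(-7 - 5) = 12*(-12) = -144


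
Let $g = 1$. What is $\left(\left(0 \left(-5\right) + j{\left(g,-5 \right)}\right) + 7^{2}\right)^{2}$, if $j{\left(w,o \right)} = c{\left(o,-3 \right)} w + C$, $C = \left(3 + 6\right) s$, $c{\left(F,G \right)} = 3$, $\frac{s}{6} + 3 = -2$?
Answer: $47524$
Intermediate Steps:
$s = -30$ ($s = -18 + 6 \left(-2\right) = -18 - 12 = -30$)
$C = -270$ ($C = \left(3 + 6\right) \left(-30\right) = 9 \left(-30\right) = -270$)
$j{\left(w,o \right)} = -270 + 3 w$ ($j{\left(w,o \right)} = 3 w - 270 = -270 + 3 w$)
$\left(\left(0 \left(-5\right) + j{\left(g,-5 \right)}\right) + 7^{2}\right)^{2} = \left(\left(0 \left(-5\right) + \left(-270 + 3 \cdot 1\right)\right) + 7^{2}\right)^{2} = \left(\left(0 + \left(-270 + 3\right)\right) + 49\right)^{2} = \left(\left(0 - 267\right) + 49\right)^{2} = \left(-267 + 49\right)^{2} = \left(-218\right)^{2} = 47524$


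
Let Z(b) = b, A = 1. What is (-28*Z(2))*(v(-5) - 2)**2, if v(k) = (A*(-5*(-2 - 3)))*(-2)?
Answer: -151424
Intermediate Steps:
v(k) = -50 (v(k) = (1*(-5*(-2 - 3)))*(-2) = (1*(-5*(-5)))*(-2) = (1*25)*(-2) = 25*(-2) = -50)
(-28*Z(2))*(v(-5) - 2)**2 = (-28*2)*(-50 - 2)**2 = -56*(-52)**2 = -56*2704 = -151424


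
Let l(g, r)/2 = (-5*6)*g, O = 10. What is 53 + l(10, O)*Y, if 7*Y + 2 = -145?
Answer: 12653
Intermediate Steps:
Y = -21 (Y = -2/7 + (⅐)*(-145) = -2/7 - 145/7 = -21)
l(g, r) = -60*g (l(g, r) = 2*((-5*6)*g) = 2*(-30*g) = -60*g)
53 + l(10, O)*Y = 53 - 60*10*(-21) = 53 - 600*(-21) = 53 + 12600 = 12653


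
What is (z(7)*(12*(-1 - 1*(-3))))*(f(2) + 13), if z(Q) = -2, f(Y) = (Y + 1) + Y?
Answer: -864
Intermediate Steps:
f(Y) = 1 + 2*Y (f(Y) = (1 + Y) + Y = 1 + 2*Y)
(z(7)*(12*(-1 - 1*(-3))))*(f(2) + 13) = (-24*(-1 - 1*(-3)))*((1 + 2*2) + 13) = (-24*(-1 + 3))*((1 + 4) + 13) = (-24*2)*(5 + 13) = -2*24*18 = -48*18 = -864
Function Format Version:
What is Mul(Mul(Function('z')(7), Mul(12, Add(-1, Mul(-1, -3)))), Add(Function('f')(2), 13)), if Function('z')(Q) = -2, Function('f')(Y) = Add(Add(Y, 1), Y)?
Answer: -864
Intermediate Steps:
Function('f')(Y) = Add(1, Mul(2, Y)) (Function('f')(Y) = Add(Add(1, Y), Y) = Add(1, Mul(2, Y)))
Mul(Mul(Function('z')(7), Mul(12, Add(-1, Mul(-1, -3)))), Add(Function('f')(2), 13)) = Mul(Mul(-2, Mul(12, Add(-1, Mul(-1, -3)))), Add(Add(1, Mul(2, 2)), 13)) = Mul(Mul(-2, Mul(12, Add(-1, 3))), Add(Add(1, 4), 13)) = Mul(Mul(-2, Mul(12, 2)), Add(5, 13)) = Mul(Mul(-2, 24), 18) = Mul(-48, 18) = -864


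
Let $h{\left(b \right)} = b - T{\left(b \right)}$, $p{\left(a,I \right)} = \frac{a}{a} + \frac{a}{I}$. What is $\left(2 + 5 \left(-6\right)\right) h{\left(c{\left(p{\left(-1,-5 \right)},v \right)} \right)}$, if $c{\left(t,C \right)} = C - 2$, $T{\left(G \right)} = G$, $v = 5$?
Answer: $0$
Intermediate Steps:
$p{\left(a,I \right)} = 1 + \frac{a}{I}$
$c{\left(t,C \right)} = -2 + C$ ($c{\left(t,C \right)} = C - 2 = -2 + C$)
$h{\left(b \right)} = 0$ ($h{\left(b \right)} = b - b = 0$)
$\left(2 + 5 \left(-6\right)\right) h{\left(c{\left(p{\left(-1,-5 \right)},v \right)} \right)} = \left(2 + 5 \left(-6\right)\right) 0 = \left(2 - 30\right) 0 = \left(-28\right) 0 = 0$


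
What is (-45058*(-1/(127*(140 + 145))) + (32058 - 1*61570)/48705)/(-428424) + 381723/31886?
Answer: 6281039275117621/524666428997276 ≈ 11.971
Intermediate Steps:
(-45058*(-1/(127*(140 + 145))) + (32058 - 1*61570)/48705)/(-428424) + 381723/31886 = (-45058/((-127*285)) + (32058 - 61570)*(1/48705))*(-1/428424) + 381723*(1/31886) = (-45058/(-36195) - 29512*1/48705)*(-1/428424) + 381723/31886 = (-45058*(-1/36195) - 1736/2865)*(-1/428424) + 381723/31886 = (45058/36195 - 1736/2865)*(-1/428424) + 381723/31886 = (294474/460883)*(-1/428424) + 381723/31886 = -49079/32908889732 + 381723/31886 = 6281039275117621/524666428997276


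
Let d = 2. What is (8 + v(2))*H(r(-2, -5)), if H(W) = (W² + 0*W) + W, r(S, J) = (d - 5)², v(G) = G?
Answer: 900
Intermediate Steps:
r(S, J) = 9 (r(S, J) = (2 - 5)² = (-3)² = 9)
H(W) = W + W² (H(W) = (W² + 0) + W = W² + W = W + W²)
(8 + v(2))*H(r(-2, -5)) = (8 + 2)*(9*(1 + 9)) = 10*(9*10) = 10*90 = 900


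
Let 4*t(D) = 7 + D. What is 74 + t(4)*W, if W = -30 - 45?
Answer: -529/4 ≈ -132.25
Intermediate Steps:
t(D) = 7/4 + D/4 (t(D) = (7 + D)/4 = 7/4 + D/4)
W = -75
74 + t(4)*W = 74 + (7/4 + (1/4)*4)*(-75) = 74 + (7/4 + 1)*(-75) = 74 + (11/4)*(-75) = 74 - 825/4 = -529/4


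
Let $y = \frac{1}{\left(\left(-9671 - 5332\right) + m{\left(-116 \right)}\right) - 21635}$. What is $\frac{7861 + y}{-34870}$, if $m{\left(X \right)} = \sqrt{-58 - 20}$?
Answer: $- \frac{2638039811351}{11701876166035} + \frac{i \sqrt{78}}{46807504664140} \approx -0.22544 + 1.8868 \cdot 10^{-13} i$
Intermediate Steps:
$m{\left(X \right)} = i \sqrt{78}$ ($m{\left(X \right)} = \sqrt{-78} = i \sqrt{78}$)
$y = \frac{1}{-36638 + i \sqrt{78}}$ ($y = \frac{1}{\left(\left(-9671 - 5332\right) + i \sqrt{78}\right) - 21635} = \frac{1}{\left(-15003 + i \sqrt{78}\right) - 21635} = \frac{1}{-36638 + i \sqrt{78}} \approx -2.7294 \cdot 10^{-5} - 6.58 \cdot 10^{-9} i$)
$\frac{7861 + y}{-34870} = \frac{7861 - \left(\frac{18319}{671171561} + \frac{i \sqrt{78}}{1342343122}\right)}{-34870} = \left(\frac{5276079622702}{671171561} - \frac{i \sqrt{78}}{1342343122}\right) \left(- \frac{1}{34870}\right) = - \frac{2638039811351}{11701876166035} + \frac{i \sqrt{78}}{46807504664140}$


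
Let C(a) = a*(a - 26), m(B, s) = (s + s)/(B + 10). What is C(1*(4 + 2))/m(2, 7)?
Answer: -720/7 ≈ -102.86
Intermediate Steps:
m(B, s) = 2*s/(10 + B) (m(B, s) = (2*s)/(10 + B) = 2*s/(10 + B))
C(a) = a*(-26 + a)
C(1*(4 + 2))/m(2, 7) = ((1*(4 + 2))*(-26 + 1*(4 + 2)))/((2*7/(10 + 2))) = ((1*6)*(-26 + 1*6))/((2*7/12)) = (6*(-26 + 6))/((2*7*(1/12))) = (6*(-20))/(7/6) = -120*6/7 = -720/7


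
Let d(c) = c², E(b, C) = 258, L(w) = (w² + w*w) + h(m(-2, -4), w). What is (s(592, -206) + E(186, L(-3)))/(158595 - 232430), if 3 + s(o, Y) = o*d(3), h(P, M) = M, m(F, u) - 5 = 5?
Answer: -5583/73835 ≈ -0.075615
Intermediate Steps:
m(F, u) = 10 (m(F, u) = 5 + 5 = 10)
L(w) = w + 2*w² (L(w) = (w² + w*w) + w = (w² + w²) + w = 2*w² + w = w + 2*w²)
s(o, Y) = -3 + 9*o (s(o, Y) = -3 + o*3² = -3 + o*9 = -3 + 9*o)
(s(592, -206) + E(186, L(-3)))/(158595 - 232430) = ((-3 + 9*592) + 258)/(158595 - 232430) = ((-3 + 5328) + 258)/(-73835) = (5325 + 258)*(-1/73835) = 5583*(-1/73835) = -5583/73835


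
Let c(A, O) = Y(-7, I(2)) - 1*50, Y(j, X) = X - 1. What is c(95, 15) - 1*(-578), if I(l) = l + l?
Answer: 531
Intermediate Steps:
I(l) = 2*l
Y(j, X) = -1 + X
c(A, O) = -47 (c(A, O) = (-1 + 2*2) - 1*50 = (-1 + 4) - 50 = 3 - 50 = -47)
c(95, 15) - 1*(-578) = -47 - 1*(-578) = -47 + 578 = 531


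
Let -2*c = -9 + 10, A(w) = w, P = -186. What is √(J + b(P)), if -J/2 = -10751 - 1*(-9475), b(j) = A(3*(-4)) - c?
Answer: √10162/2 ≈ 50.403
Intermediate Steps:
c = -½ (c = -(-9 + 10)/2 = -½*1 = -½ ≈ -0.50000)
b(j) = -23/2 (b(j) = 3*(-4) - 1*(-½) = -12 + ½ = -23/2)
J = 2552 (J = -2*(-10751 - 1*(-9475)) = -2*(-10751 + 9475) = -2*(-1276) = 2552)
√(J + b(P)) = √(2552 - 23/2) = √(5081/2) = √10162/2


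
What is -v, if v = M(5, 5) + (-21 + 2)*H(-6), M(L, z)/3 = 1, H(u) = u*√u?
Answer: -3 - 114*I*√6 ≈ -3.0 - 279.24*I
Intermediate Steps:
H(u) = u^(3/2)
M(L, z) = 3 (M(L, z) = 3*1 = 3)
v = 3 + 114*I*√6 (v = 3 + (-21 + 2)*(-6)^(3/2) = 3 - (-114)*I*√6 = 3 + 114*I*√6 ≈ 3.0 + 279.24*I)
-v = -(3 + 114*I*√6) = -3 - 114*I*√6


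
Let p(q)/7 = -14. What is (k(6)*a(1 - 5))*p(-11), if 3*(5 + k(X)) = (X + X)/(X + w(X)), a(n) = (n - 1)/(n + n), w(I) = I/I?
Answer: 1085/4 ≈ 271.25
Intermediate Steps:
w(I) = 1
a(n) = (-1 + n)/(2*n) (a(n) = (-1 + n)/((2*n)) = (-1 + n)*(1/(2*n)) = (-1 + n)/(2*n))
k(X) = -5 + 2*X/(3*(1 + X)) (k(X) = -5 + ((X + X)/(X + 1))/3 = -5 + ((2*X)/(1 + X))/3 = -5 + (2*X/(1 + X))/3 = -5 + 2*X/(3*(1 + X)))
p(q) = -98 (p(q) = 7*(-14) = -98)
(k(6)*a(1 - 5))*p(-11) = (((-15 - 13*6)/(3*(1 + 6)))*((-1 + (1 - 5))/(2*(1 - 5))))*(-98) = (((⅓)*(-15 - 78)/7)*((½)*(-1 - 4)/(-4)))*(-98) = (((⅓)*(⅐)*(-93))*((½)*(-¼)*(-5)))*(-98) = -31/7*5/8*(-98) = -155/56*(-98) = 1085/4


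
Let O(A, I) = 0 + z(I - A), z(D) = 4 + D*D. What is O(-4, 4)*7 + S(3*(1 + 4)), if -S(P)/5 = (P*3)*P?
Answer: -2899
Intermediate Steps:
z(D) = 4 + D²
O(A, I) = 4 + (I - A)² (O(A, I) = 0 + (4 + (I - A)²) = 4 + (I - A)²)
S(P) = -15*P² (S(P) = -5*P*3*P = -5*3*P*P = -15*P²)
O(-4, 4)*7 + S(3*(1 + 4)) = (4 + (-4 - 1*4)²)*7 - 15*9*(1 + 4)² = (4 + (-4 - 4)²)*7 - 15*(3*5)² = (4 + (-8)²)*7 - 15*15² = (4 + 64)*7 - 15*225 = 68*7 - 3375 = 476 - 3375 = -2899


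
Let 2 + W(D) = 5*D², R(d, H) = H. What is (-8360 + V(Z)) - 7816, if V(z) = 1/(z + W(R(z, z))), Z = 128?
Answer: -1327176095/82046 ≈ -16176.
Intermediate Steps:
W(D) = -2 + 5*D²
V(z) = 1/(-2 + z + 5*z²) (V(z) = 1/(z + (-2 + 5*z²)) = 1/(-2 + z + 5*z²))
(-8360 + V(Z)) - 7816 = (-8360 + 1/(-2 + 128 + 5*128²)) - 7816 = (-8360 + 1/(-2 + 128 + 5*16384)) - 7816 = (-8360 + 1/(-2 + 128 + 81920)) - 7816 = (-8360 + 1/82046) - 7816 = -685904559/82046 - 7816 = -1327176095/82046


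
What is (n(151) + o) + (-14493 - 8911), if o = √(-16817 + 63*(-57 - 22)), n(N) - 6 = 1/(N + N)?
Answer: -7066195/302 + I*√21794 ≈ -23398.0 + 147.63*I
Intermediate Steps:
n(N) = 6 + 1/(2*N) (n(N) = 6 + 1/(N + N) = 6 + 1/(2*N))
o = I*√21794 (o = √(-16817 + 63*(-79)) = √(-16817 - 4977) = √(-21794) = I*√21794 ≈ 147.63*I)
(n(151) + o) + (-14493 - 8911) = ((6 + (½)/151) + I*√21794) + (-14493 - 8911) = ((6 + (½)*(1/151)) + I*√21794) - 23404 = ((6 + 1/302) + I*√21794) - 23404 = (1813/302 + I*√21794) - 23404 = -7066195/302 + I*√21794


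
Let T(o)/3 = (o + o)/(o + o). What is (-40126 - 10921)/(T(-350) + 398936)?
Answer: -51047/398939 ≈ -0.12796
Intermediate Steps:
T(o) = 3 (T(o) = 3*((o + o)/(o + o)) = 3*((2*o)/((2*o))) = 3*((2*o)*(1/(2*o))) = 3*1 = 3)
(-40126 - 10921)/(T(-350) + 398936) = (-40126 - 10921)/(3 + 398936) = -51047/398939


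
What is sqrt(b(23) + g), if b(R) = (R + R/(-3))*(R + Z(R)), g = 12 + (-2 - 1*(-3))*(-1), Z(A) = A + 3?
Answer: sqrt(6861)/3 ≈ 27.610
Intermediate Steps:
Z(A) = 3 + A
g = 11 (g = 12 + (-2 + 3)*(-1) = 12 + 1*(-1) = 12 - 1 = 11)
b(R) = 2*R*(3 + 2*R)/3 (b(R) = (R + R/(-3))*(R + (3 + R)) = (R + R*(-1/3))*(3 + 2*R) = (R - R/3)*(3 + 2*R) = (2*R/3)*(3 + 2*R) = 2*R*(3 + 2*R)/3)
sqrt(b(23) + g) = sqrt((2/3)*23*(3 + 2*23) + 11) = sqrt((2/3)*23*(3 + 46) + 11) = sqrt((2/3)*23*49 + 11) = sqrt(2254/3 + 11) = sqrt(2287/3) = sqrt(6861)/3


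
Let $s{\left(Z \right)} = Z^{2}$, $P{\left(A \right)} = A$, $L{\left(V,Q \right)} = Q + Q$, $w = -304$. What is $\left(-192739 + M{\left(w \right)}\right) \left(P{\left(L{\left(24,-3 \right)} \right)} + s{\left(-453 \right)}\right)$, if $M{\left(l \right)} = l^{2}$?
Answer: $-20586580569$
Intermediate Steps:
$L{\left(V,Q \right)} = 2 Q$
$\left(-192739 + M{\left(w \right)}\right) \left(P{\left(L{\left(24,-3 \right)} \right)} + s{\left(-453 \right)}\right) = \left(-192739 + \left(-304\right)^{2}\right) \left(2 \left(-3\right) + \left(-453\right)^{2}\right) = \left(-192739 + 92416\right) \left(-6 + 205209\right) = \left(-100323\right) 205203 = -20586580569$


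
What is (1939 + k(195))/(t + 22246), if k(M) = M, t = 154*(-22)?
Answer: 1067/9429 ≈ 0.11316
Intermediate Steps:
t = -3388
(1939 + k(195))/(t + 22246) = (1939 + 195)/(-3388 + 22246) = 2134/18858 = 2134*(1/18858) = 1067/9429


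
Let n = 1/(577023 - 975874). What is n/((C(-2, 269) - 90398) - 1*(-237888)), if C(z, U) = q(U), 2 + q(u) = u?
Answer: -1/58933027207 ≈ -1.6968e-11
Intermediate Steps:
q(u) = -2 + u
C(z, U) = -2 + U
n = -1/398851 (n = 1/(-398851) = -1/398851 ≈ -2.5072e-6)
n/((C(-2, 269) - 90398) - 1*(-237888)) = -1/(398851*(((-2 + 269) - 90398) - 1*(-237888))) = -1/(398851*((267 - 90398) + 237888)) = -1/(398851*(-90131 + 237888)) = -1/398851/147757 = -1/398851*1/147757 = -1/58933027207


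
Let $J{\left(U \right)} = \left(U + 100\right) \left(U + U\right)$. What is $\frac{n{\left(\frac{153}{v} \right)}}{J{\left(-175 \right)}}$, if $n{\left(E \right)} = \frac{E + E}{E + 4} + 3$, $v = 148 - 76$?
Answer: $\frac{181}{1286250} \approx 0.00014072$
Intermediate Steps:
$v = 72$
$J{\left(U \right)} = 2 U \left(100 + U\right)$ ($J{\left(U \right)} = \left(100 + U\right) 2 U = 2 U \left(100 + U\right)$)
$n{\left(E \right)} = 3 + \frac{2 E}{4 + E}$ ($n{\left(E \right)} = \frac{2 E}{4 + E} + 3 = 3 + \frac{2 E}{4 + E}$)
$\frac{n{\left(\frac{153}{v} \right)}}{J{\left(-175 \right)}} = \frac{\frac{1}{4 + \frac{153}{72}} \left(12 + 5 \cdot \frac{153}{72}\right)}{2 \left(-175\right) \left(100 - 175\right)} = \frac{\frac{1}{4 + 153 \cdot \frac{1}{72}} \left(12 + 5 \cdot 153 \cdot \frac{1}{72}\right)}{2 \left(-175\right) \left(-75\right)} = \frac{\frac{1}{4 + \frac{17}{8}} \left(12 + 5 \cdot \frac{17}{8}\right)}{26250} = \frac{12 + \frac{85}{8}}{\frac{49}{8}} \cdot \frac{1}{26250} = \frac{8}{49} \cdot \frac{181}{8} \cdot \frac{1}{26250} = \frac{181}{49} \cdot \frac{1}{26250} = \frac{181}{1286250}$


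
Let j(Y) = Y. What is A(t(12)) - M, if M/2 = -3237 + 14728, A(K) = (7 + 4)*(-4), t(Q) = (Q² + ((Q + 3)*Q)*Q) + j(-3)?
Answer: -23026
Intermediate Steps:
t(Q) = -3 + Q² + Q²*(3 + Q) (t(Q) = (Q² + ((Q + 3)*Q)*Q) - 3 = (Q² + ((3 + Q)*Q)*Q) - 3 = (Q² + (Q*(3 + Q))*Q) - 3 = (Q² + Q²*(3 + Q)) - 3 = -3 + Q² + Q²*(3 + Q))
A(K) = -44 (A(K) = 11*(-4) = -44)
M = 22982 (M = 2*(-3237 + 14728) = 2*11491 = 22982)
A(t(12)) - M = -44 - 1*22982 = -44 - 22982 = -23026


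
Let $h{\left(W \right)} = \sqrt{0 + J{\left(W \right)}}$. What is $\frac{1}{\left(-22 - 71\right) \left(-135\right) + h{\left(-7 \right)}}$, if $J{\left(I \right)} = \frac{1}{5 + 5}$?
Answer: $\frac{125550}{1576280249} - \frac{\sqrt{10}}{1576280249} \approx 7.9648 \cdot 10^{-5}$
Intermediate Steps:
$J{\left(I \right)} = \frac{1}{10}$
$h{\left(W \right)} = \frac{\sqrt{10}}{10}$ ($h{\left(W \right)} = \sqrt{0 + \frac{1}{10}} = \sqrt{\frac{1}{10}} = \frac{\sqrt{10}}{10}$)
$\frac{1}{\left(-22 - 71\right) \left(-135\right) + h{\left(-7 \right)}} = \frac{1}{\left(-22 - 71\right) \left(-135\right) + \frac{\sqrt{10}}{10}} = \frac{1}{\left(-93\right) \left(-135\right) + \frac{\sqrt{10}}{10}} = \frac{1}{12555 + \frac{\sqrt{10}}{10}}$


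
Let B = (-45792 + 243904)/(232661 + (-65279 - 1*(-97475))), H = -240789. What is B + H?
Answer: -63774454061/264857 ≈ -2.4079e+5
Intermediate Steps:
B = 198112/264857 (B = 198112/(232661 + (-65279 + 97475)) = 198112/(232661 + 32196) = 198112/264857 ≈ 0.74800)
B + H = 198112/264857 - 240789 = -63774454061/264857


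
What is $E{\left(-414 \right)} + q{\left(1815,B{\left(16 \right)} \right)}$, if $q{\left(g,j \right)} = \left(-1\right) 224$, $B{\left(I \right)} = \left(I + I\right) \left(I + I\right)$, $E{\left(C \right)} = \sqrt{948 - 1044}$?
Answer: $-224 + 4 i \sqrt{6} \approx -224.0 + 9.798 i$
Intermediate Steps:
$E{\left(C \right)} = 4 i \sqrt{6}$ ($E{\left(C \right)} = \sqrt{-96} = 4 i \sqrt{6}$)
$B{\left(I \right)} = 4 I^{2}$ ($B{\left(I \right)} = 2 I 2 I = 4 I^{2}$)
$q{\left(g,j \right)} = -224$
$E{\left(-414 \right)} + q{\left(1815,B{\left(16 \right)} \right)} = 4 i \sqrt{6} - 224 = -224 + 4 i \sqrt{6}$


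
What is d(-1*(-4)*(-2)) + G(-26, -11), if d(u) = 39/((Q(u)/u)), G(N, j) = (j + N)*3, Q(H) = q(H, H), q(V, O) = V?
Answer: -72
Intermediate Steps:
Q(H) = H
G(N, j) = 3*N + 3*j (G(N, j) = (N + j)*3 = 3*N + 3*j)
d(u) = 39 (d(u) = 39/((u/u)) = 39/1 = 39*1 = 39)
d(-1*(-4)*(-2)) + G(-26, -11) = 39 + (3*(-26) + 3*(-11)) = 39 + (-78 - 33) = 39 - 111 = -72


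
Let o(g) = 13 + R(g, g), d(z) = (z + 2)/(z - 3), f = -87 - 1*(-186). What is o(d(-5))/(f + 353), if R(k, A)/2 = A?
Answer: 55/1808 ≈ 0.030420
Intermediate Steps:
f = 99 (f = -87 + 186 = 99)
R(k, A) = 2*A
d(z) = (2 + z)/(-3 + z)
o(g) = 13 + 2*g
o(d(-5))/(f + 353) = (13 + 2*((2 - 5)/(-3 - 5)))/(99 + 353) = (13 + 2*(-3/(-8)))/452 = (13 + 2*(-⅛*(-3)))*(1/452) = (13 + 2*(3/8))*(1/452) = (13 + ¾)*(1/452) = (55/4)*(1/452) = 55/1808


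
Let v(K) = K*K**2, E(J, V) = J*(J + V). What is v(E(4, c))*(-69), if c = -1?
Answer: -119232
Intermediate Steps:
v(K) = K**3
v(E(4, c))*(-69) = (4*(4 - 1))**3*(-69) = (4*3)**3*(-69) = 12**3*(-69) = 1728*(-69) = -119232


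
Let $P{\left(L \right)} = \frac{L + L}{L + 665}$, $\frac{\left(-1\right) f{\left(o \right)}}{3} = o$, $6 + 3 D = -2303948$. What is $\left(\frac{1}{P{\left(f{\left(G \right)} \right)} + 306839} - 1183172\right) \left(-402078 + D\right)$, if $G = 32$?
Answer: $\frac{241701504322312129964}{174591199} \approx 1.3844 \cdot 10^{12}$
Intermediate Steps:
$D = - \frac{2303954}{3}$ ($D = -2 + \frac{1}{3} \left(-2303948\right) = -2 - \frac{2303948}{3} = - \frac{2303954}{3} \approx -7.6799 \cdot 10^{5}$)
$f{\left(o \right)} = - 3 o$
$P{\left(L \right)} = \frac{2 L}{665 + L}$
$\left(\frac{1}{P{\left(f{\left(G \right)} \right)} + 306839} - 1183172\right) \left(-402078 + D\right) = \left(\frac{1}{\frac{2 \left(\left(-3\right) 32\right)}{665 - 96} + 306839} - 1183172\right) \left(-402078 - \frac{2303954}{3}\right) = \left(\frac{1}{2 \left(-96\right) \frac{1}{665 - 96} + 306839} - 1183172\right) \left(- \frac{3510188}{3}\right) = \left(\frac{1}{2 \left(-96\right) \frac{1}{569} + 306839} - 1183172\right) \left(- \frac{3510188}{3}\right) = \left(\frac{1}{- \frac{192}{569} + 306839} - 1183172\right) \left(- \frac{3510188}{3}\right) = \left(\frac{1}{\frac{174591199}{569}} - 1183172\right) \left(- \frac{3510188}{3}\right) = \left(\frac{569}{174591199} - 1183172\right) \left(- \frac{3510188}{3}\right) = \left(- \frac{206571418102659}{174591199}\right) \left(- \frac{3510188}{3}\right) = \frac{241701504322312129964}{174591199}$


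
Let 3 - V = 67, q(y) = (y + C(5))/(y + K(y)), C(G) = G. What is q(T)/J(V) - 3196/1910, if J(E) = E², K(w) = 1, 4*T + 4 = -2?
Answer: -6552093/3911680 ≈ -1.6750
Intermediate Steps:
T = -3/2 (T = -1 + (¼)*(-2) = -1 - ½ = -3/2 ≈ -1.5000)
q(y) = (5 + y)/(1 + y) (q(y) = (y + 5)/(y + 1) = (5 + y)/(1 + y))
V = -64 (V = 3 - 1*67 = 3 - 67 = -64)
q(T)/J(V) - 3196/1910 = ((5 - 3/2)/(1 - 3/2))/((-64)²) - 3196/1910 = ((7/2)/(-½))/4096 - 3196*1/1910 = -2*7/2*(1/4096) - 1598/955 = -7*1/4096 - 1598/955 = -7/4096 - 1598/955 = -6552093/3911680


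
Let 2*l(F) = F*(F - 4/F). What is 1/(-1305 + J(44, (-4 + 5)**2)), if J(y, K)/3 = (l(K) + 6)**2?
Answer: -4/4977 ≈ -0.00080370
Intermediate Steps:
l(F) = F*(F - 4/F)/2 (l(F) = (F*(F - 4/F))/2 = F*(F - 4/F)/2)
J(y, K) = 3*(4 + K**2/2)**2 (J(y, K) = 3*((-2 + K**2/2) + 6)**2 = 3*(4 + K**2/2)**2)
1/(-1305 + J(44, (-4 + 5)**2)) = 1/(-1305 + 3*(8 + ((-4 + 5)**2)**2)**2/4) = 1/(-1305 + 3*(8 + (1**2)**2)**2/4) = 1/(-1305 + 3*(8 + 1**2)**2/4) = 1/(-1305 + 3*(8 + 1)**2/4) = 1/(-1305 + (3/4)*9**2) = 1/(-1305 + (3/4)*81) = 1/(-1305 + 243/4) = 1/(-4977/4) = -4/4977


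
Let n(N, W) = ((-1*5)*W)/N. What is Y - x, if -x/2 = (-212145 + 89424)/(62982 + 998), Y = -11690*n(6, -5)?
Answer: -4674906913/95970 ≈ -48712.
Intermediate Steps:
n(N, W) = -5*W/N (n(N, W) = (-5*W)/N = -5*W/N)
Y = -146125/3 (Y = -(-58450)*(-5)/6 = -11690*25/6 = -146125/3 ≈ -48708.)
x = 122721/31990 (x = -2*(-212145 + 89424)/(62982 + 998) = -(-245442)/63980 = -2*(-122721/63980) = 122721/31990 ≈ 3.8362)
Y - x = -146125/3 - 1*122721/31990 = -146125/3 - 122721/31990 = -4674906913/95970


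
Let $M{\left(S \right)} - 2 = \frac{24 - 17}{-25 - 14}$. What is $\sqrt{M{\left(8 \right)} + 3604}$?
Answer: $\frac{\sqrt{5484453}}{39} \approx 60.048$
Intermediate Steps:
$M{\left(S \right)} = \frac{71}{39}$ ($M{\left(S \right)} = 2 + \frac{24 - 17}{-25 - 14} = 2 + \frac{7}{-39} = 2 + 7 \left(- \frac{1}{39}\right) = 2 - \frac{7}{39} = \frac{71}{39}$)
$\sqrt{M{\left(8 \right)} + 3604} = \sqrt{\frac{71}{39} + 3604} = \sqrt{\frac{140627}{39}} = \frac{\sqrt{5484453}}{39}$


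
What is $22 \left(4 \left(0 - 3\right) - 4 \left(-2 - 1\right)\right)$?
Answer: $0$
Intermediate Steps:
$22 \left(4 \left(0 - 3\right) - 4 \left(-2 - 1\right)\right) = 22 \left(4 \left(-3\right) - 4 \left(-3\right)\right) = 22 \left(-12 - -12\right) = 22 \left(-12 + 12\right) = 22 \cdot 0 = 0$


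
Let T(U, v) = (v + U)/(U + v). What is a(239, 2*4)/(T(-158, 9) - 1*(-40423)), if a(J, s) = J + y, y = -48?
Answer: 191/40424 ≈ 0.0047249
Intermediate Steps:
T(U, v) = 1 (T(U, v) = (U + v)/(U + v) = 1)
a(J, s) = -48 + J (a(J, s) = J - 48 = -48 + J)
a(239, 2*4)/(T(-158, 9) - 1*(-40423)) = (-48 + 239)/(1 - 1*(-40423)) = 191/(1 + 40423) = 191/40424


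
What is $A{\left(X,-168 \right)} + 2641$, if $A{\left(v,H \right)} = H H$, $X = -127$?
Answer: $30865$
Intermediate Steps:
$A{\left(v,H \right)} = H^{2}$
$A{\left(X,-168 \right)} + 2641 = \left(-168\right)^{2} + 2641 = 28224 + 2641 = 30865$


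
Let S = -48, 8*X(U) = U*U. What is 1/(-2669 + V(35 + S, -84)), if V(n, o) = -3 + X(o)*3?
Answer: -1/26 ≈ -0.038462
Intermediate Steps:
X(U) = U**2/8 (X(U) = (U*U)/8 = U**2/8)
V(n, o) = -3 + 3*o**2/8 (V(n, o) = -3 + (o**2/8)*3 = -3 + 3*o**2/8)
1/(-2669 + V(35 + S, -84)) = 1/(-2669 + (-3 + (3/8)*(-84)**2)) = 1/(-2669 + (-3 + (3/8)*7056)) = 1/(-2669 + (-3 + 2646)) = 1/(-2669 + 2643) = 1/(-26) = -1/26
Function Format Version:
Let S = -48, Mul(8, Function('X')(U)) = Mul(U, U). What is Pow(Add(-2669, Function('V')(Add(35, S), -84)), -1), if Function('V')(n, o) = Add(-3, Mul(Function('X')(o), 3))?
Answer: Rational(-1, 26) ≈ -0.038462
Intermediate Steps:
Function('X')(U) = Mul(Rational(1, 8), Pow(U, 2)) (Function('X')(U) = Mul(Rational(1, 8), Mul(U, U)) = Mul(Rational(1, 8), Pow(U, 2)))
Function('V')(n, o) = Add(-3, Mul(Rational(3, 8), Pow(o, 2))) (Function('V')(n, o) = Add(-3, Mul(Mul(Rational(1, 8), Pow(o, 2)), 3)) = Add(-3, Mul(Rational(3, 8), Pow(o, 2))))
Pow(Add(-2669, Function('V')(Add(35, S), -84)), -1) = Pow(Add(-2669, Add(-3, Mul(Rational(3, 8), Pow(-84, 2)))), -1) = Pow(Add(-2669, Add(-3, Mul(Rational(3, 8), 7056))), -1) = Pow(Add(-2669, Add(-3, 2646)), -1) = Pow(Add(-2669, 2643), -1) = Pow(-26, -1) = Rational(-1, 26)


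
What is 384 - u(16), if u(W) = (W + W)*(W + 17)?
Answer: -672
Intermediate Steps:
u(W) = 2*W*(17 + W) (u(W) = (2*W)*(17 + W) = 2*W*(17 + W))
384 - u(16) = 384 - 2*16*(17 + 16) = 384 - 2*16*33 = 384 - 1*1056 = 384 - 1056 = -672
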